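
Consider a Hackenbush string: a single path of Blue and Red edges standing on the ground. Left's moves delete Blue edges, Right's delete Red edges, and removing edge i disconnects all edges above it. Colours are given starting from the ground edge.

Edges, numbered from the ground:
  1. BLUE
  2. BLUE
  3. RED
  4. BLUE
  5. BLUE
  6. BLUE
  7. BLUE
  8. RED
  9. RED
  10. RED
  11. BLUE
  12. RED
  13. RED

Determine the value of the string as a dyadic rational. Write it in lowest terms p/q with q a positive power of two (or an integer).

3977/2048

Prefix values for BLUE BLUE RED BLUE BLUE BLUE BLUE RED RED RED BLUE RED RED via {L|R} + simplicity:
1 of 13 · B · max L 0 · min R +∞ -> 1
2 of 13 · BB · max L 1 · min R +∞ -> 2
3 of 13 · BBR · max L 1 · min R 2 -> 3/2
4 of 13 · BBRB · max L 3/2 · min R 2 -> 7/4
5 of 13 · BBRBB · max L 7/4 · min R 2 -> 15/8
6 of 13 · BBRBBB · max L 15/8 · min R 2 -> 31/16
7 of 13 · BBRBBBB · max L 31/16 · min R 2 -> 63/32
8 of 13 · BBRBBBBR · max L 31/16 · min R 63/32 -> 125/64
9 of 13 · BBRBBBBRR · max L 31/16 · min R 125/64 -> 249/128
10 of 13 · BBRBBBBRRR · max L 31/16 · min R 249/128 -> 497/256
11 of 13 · BBRBBBBRRRB · max L 497/256 · min R 249/128 -> 995/512
12 of 13 · BBRBBBBRRRBR · max L 497/256 · min R 995/512 -> 1989/1024
13 of 13 · BBRBBBBRRRBRR · max L 497/256 · min R 1989/1024 -> 3977/2048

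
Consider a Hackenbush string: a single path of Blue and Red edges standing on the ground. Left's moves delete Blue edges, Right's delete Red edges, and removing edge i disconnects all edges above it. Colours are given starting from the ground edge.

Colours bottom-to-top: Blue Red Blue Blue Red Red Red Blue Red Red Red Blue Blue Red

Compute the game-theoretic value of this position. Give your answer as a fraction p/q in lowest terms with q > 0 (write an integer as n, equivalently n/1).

6285/8192

Prefix values for Blue Red Blue Blue Red Red Red Blue Red Red Red Blue Blue Red via {L|R} + simplicity:
edge 1 of 14 (Blue): { 0 | (no moves) } gives 1
edge 2 of 14 (Red): { 0 | 1 } gives 1/2
edge 3 of 14 (Blue): { 0; 1/2 | 1 } gives 3/4
edge 4 of 14 (Blue): { 0; 1/2; 3/4 | 1 } gives 7/8
edge 5 of 14 (Red): { 0; 1/2; 3/4 | 7/8; 1 } gives 13/16
edge 6 of 14 (Red): { 0; 1/2; 3/4 | 13/16; 7/8; 1 } gives 25/32
edge 7 of 14 (Red): { 0; 1/2; 3/4 | 25/32; 13/16; 7/8; 1 } gives 49/64
edge 8 of 14 (Blue): { 0; 1/2; 3/4; 49/64 | 25/32; 13/16; 7/8; 1 } gives 99/128
edge 9 of 14 (Red): { 0; 1/2; 3/4; 49/64 | 99/128; 25/32; 13/16; 7/8; 1 } gives 197/256
edge 10 of 14 (Red): { 0; 1/2; 3/4; 49/64 | 197/256; 99/128; 25/32; 13/16; 7/8; 1 } gives 393/512
edge 11 of 14 (Red): { 0; 1/2; 3/4; 49/64 | 393/512; 197/256; 99/128; 25/32; 13/16; 7/8; 1 } gives 785/1024
edge 12 of 14 (Blue): { 0; 1/2; 3/4; 49/64; 785/1024 | 393/512; 197/256; 99/128; 25/32; 13/16; 7/8; 1 } gives 1571/2048
edge 13 of 14 (Blue): { 0; 1/2; 3/4; 49/64; 785/1024; 1571/2048 | 393/512; 197/256; 99/128; 25/32; 13/16; 7/8; 1 } gives 3143/4096
edge 14 of 14 (Red): { 0; 1/2; 3/4; 49/64; 785/1024; 1571/2048 | 3143/4096; 393/512; 197/256; 99/128; 25/32; 13/16; 7/8; 1 } gives 6285/8192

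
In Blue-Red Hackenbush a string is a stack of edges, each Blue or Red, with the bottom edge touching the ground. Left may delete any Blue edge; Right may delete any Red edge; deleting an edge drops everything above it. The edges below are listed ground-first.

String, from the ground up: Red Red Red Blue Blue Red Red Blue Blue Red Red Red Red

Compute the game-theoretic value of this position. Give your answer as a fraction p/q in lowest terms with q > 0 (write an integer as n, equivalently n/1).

Prefix values for Red Red Red Blue Blue Red Red Blue Blue Red Red Red Red via {L|R} + simplicity:
v_1 [R]  L=[—]  R=[0]  → -1
v_2 [RR]  L=[—]  R=[-1; 0]  → -2
v_3 [RRR]  L=[—]  R=[-2; -1; 0]  → -3
v_4 [RRRB]  L=[-3]  R=[-2; -1; 0]  → -5/2
v_5 [RRRBB]  L=[-3; -5/2]  R=[-2; -1; 0]  → -9/4
v_6 [RRRBBR]  L=[-3; -5/2]  R=[-9/4; -2; -1; 0]  → -19/8
v_7 [RRRBBRR]  L=[-3; -5/2]  R=[-19/8; -9/4; -2; -1; 0]  → -39/16
v_8 [RRRBBRRB]  L=[-3; -5/2; -39/16]  R=[-19/8; -9/4; -2; -1; 0]  → -77/32
v_9 [RRRBBRRBB]  L=[-3; -5/2; -39/16; -77/32]  R=[-19/8; -9/4; -2; -1; 0]  → -153/64
v_10 [RRRBBRRBBR]  L=[-3; -5/2; -39/16; -77/32]  R=[-153/64; -19/8; -9/4; -2; -1; 0]  → -307/128
v_11 [RRRBBRRBBRR]  L=[-3; -5/2; -39/16; -77/32]  R=[-307/128; -153/64; -19/8; -9/4; -2; -1; 0]  → -615/256
v_12 [RRRBBRRBBRRR]  L=[-3; -5/2; -39/16; -77/32]  R=[-615/256; -307/128; -153/64; -19/8; -9/4; -2; -1; 0]  → -1231/512
v_13 [RRRBBRRBBRRRR]  L=[-3; -5/2; -39/16; -77/32]  R=[-1231/512; -615/256; -307/128; -153/64; -19/8; -9/4; -2; -1; 0]  → -2463/1024

-2463/1024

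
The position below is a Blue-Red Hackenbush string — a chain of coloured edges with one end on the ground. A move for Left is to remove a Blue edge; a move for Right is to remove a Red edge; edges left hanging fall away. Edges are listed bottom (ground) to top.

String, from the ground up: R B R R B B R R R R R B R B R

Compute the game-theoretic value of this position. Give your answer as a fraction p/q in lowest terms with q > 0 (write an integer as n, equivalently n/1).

-13291/16384

edge 1 of 15 (R): { · | 0 } — -1
edge 2 of 15 (B): { -1 | 0 } — -1/2
edge 3 of 15 (R): { -1 | -1/2 0 } — -3/4
edge 4 of 15 (R): { -1 | -3/4 -1/2 0 } — -7/8
edge 5 of 15 (B): { -1 -7/8 | -3/4 -1/2 0 } — -13/16
edge 6 of 15 (B): { -1 -7/8 -13/16 | -3/4 -1/2 0 } — -25/32
edge 7 of 15 (R): { -1 -7/8 -13/16 | -25/32 -3/4 -1/2 0 } — -51/64
edge 8 of 15 (R): { -1 -7/8 -13/16 | -51/64 -25/32 -3/4 -1/2 0 } — -103/128
edge 9 of 15 (R): { -1 -7/8 -13/16 | -103/128 -51/64 -25/32 -3/4 -1/2 0 } — -207/256
edge 10 of 15 (R): { -1 -7/8 -13/16 | -207/256 -103/128 -51/64 -25/32 -3/4 -1/2 0 } — -415/512
edge 11 of 15 (R): { -1 -7/8 -13/16 | -415/512 -207/256 -103/128 -51/64 -25/32 -3/4 -1/2 0 } — -831/1024
edge 12 of 15 (B): { -1 -7/8 -13/16 -831/1024 | -415/512 -207/256 -103/128 -51/64 -25/32 -3/4 -1/2 0 } — -1661/2048
edge 13 of 15 (R): { -1 -7/8 -13/16 -831/1024 | -1661/2048 -415/512 -207/256 -103/128 -51/64 -25/32 -3/4 -1/2 0 } — -3323/4096
edge 14 of 15 (B): { -1 -7/8 -13/16 -831/1024 -3323/4096 | -1661/2048 -415/512 -207/256 -103/128 -51/64 -25/32 -3/4 -1/2 0 } — -6645/8192
edge 15 of 15 (R): { -1 -7/8 -13/16 -831/1024 -3323/4096 | -6645/8192 -1661/2048 -415/512 -207/256 -103/128 -51/64 -25/32 -3/4 -1/2 0 } — -13291/16384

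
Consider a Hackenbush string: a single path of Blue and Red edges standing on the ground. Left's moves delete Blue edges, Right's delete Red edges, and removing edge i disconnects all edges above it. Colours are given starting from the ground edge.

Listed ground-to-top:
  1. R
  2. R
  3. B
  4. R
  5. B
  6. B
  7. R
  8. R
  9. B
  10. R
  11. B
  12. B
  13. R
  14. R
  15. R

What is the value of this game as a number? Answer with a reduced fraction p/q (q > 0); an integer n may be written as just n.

-13135/8192

edge 1 of 15 (R): { none | 0 } — -1
edge 2 of 15 (R): { none | -1, 0 } — -2
edge 3 of 15 (B): { -2 | -1, 0 } — -3/2
edge 4 of 15 (R): { -2 | -3/2, -1, 0 } — -7/4
edge 5 of 15 (B): { -2, -7/4 | -3/2, -1, 0 } — -13/8
edge 6 of 15 (B): { -2, -7/4, -13/8 | -3/2, -1, 0 } — -25/16
edge 7 of 15 (R): { -2, -7/4, -13/8 | -25/16, -3/2, -1, 0 } — -51/32
edge 8 of 15 (R): { -2, -7/4, -13/8 | -51/32, -25/16, -3/2, -1, 0 } — -103/64
edge 9 of 15 (B): { -2, -7/4, -13/8, -103/64 | -51/32, -25/16, -3/2, -1, 0 } — -205/128
edge 10 of 15 (R): { -2, -7/4, -13/8, -103/64 | -205/128, -51/32, -25/16, -3/2, -1, 0 } — -411/256
edge 11 of 15 (B): { -2, -7/4, -13/8, -103/64, -411/256 | -205/128, -51/32, -25/16, -3/2, -1, 0 } — -821/512
edge 12 of 15 (B): { -2, -7/4, -13/8, -103/64, -411/256, -821/512 | -205/128, -51/32, -25/16, -3/2, -1, 0 } — -1641/1024
edge 13 of 15 (R): { -2, -7/4, -13/8, -103/64, -411/256, -821/512 | -1641/1024, -205/128, -51/32, -25/16, -3/2, -1, 0 } — -3283/2048
edge 14 of 15 (R): { -2, -7/4, -13/8, -103/64, -411/256, -821/512 | -3283/2048, -1641/1024, -205/128, -51/32, -25/16, -3/2, -1, 0 } — -6567/4096
edge 15 of 15 (R): { -2, -7/4, -13/8, -103/64, -411/256, -821/512 | -6567/4096, -3283/2048, -1641/1024, -205/128, -51/32, -25/16, -3/2, -1, 0 } — -13135/8192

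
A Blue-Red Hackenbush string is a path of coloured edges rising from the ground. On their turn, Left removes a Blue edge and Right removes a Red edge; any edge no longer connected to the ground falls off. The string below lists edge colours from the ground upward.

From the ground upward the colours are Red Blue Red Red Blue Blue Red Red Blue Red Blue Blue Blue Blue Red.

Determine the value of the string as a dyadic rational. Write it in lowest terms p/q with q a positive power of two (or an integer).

-13123/16384

value_1 [R]  L=[(no moves)]  R=[0]  gives -1
value_2 [RB]  L=[-1]  R=[0]  gives -1/2
value_3 [RBR]  L=[-1]  R=[-1/2, 0]  gives -3/4
value_4 [RBRR]  L=[-1]  R=[-3/4, -1/2, 0]  gives -7/8
value_5 [RBRRB]  L=[-1, -7/8]  R=[-3/4, -1/2, 0]  gives -13/16
value_6 [RBRRBB]  L=[-1, -7/8, -13/16]  R=[-3/4, -1/2, 0]  gives -25/32
value_7 [RBRRBBR]  L=[-1, -7/8, -13/16]  R=[-25/32, -3/4, -1/2, 0]  gives -51/64
value_8 [RBRRBBRR]  L=[-1, -7/8, -13/16]  R=[-51/64, -25/32, -3/4, -1/2, 0]  gives -103/128
value_9 [RBRRBBRRB]  L=[-1, -7/8, -13/16, -103/128]  R=[-51/64, -25/32, -3/4, -1/2, 0]  gives -205/256
value_10 [RBRRBBRRBR]  L=[-1, -7/8, -13/16, -103/128]  R=[-205/256, -51/64, -25/32, -3/4, -1/2, 0]  gives -411/512
value_11 [RBRRBBRRBRB]  L=[-1, -7/8, -13/16, -103/128, -411/512]  R=[-205/256, -51/64, -25/32, -3/4, -1/2, 0]  gives -821/1024
value_12 [RBRRBBRRBRBB]  L=[-1, -7/8, -13/16, -103/128, -411/512, -821/1024]  R=[-205/256, -51/64, -25/32, -3/4, -1/2, 0]  gives -1641/2048
value_13 [RBRRBBRRBRBBB]  L=[-1, -7/8, -13/16, -103/128, -411/512, -821/1024, -1641/2048]  R=[-205/256, -51/64, -25/32, -3/4, -1/2, 0]  gives -3281/4096
value_14 [RBRRBBRRBRBBBB]  L=[-1, -7/8, -13/16, -103/128, -411/512, -821/1024, -1641/2048, -3281/4096]  R=[-205/256, -51/64, -25/32, -3/4, -1/2, 0]  gives -6561/8192
value_15 [RBRRBBRRBRBBBBR]  L=[-1, -7/8, -13/16, -103/128, -411/512, -821/1024, -1641/2048, -3281/4096]  R=[-6561/8192, -205/256, -51/64, -25/32, -3/4, -1/2, 0]  gives -13123/16384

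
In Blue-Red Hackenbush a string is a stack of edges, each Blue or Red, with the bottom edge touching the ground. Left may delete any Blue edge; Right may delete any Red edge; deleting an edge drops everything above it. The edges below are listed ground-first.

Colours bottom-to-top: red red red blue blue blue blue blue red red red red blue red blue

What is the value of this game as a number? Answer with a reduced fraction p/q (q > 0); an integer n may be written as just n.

-8437/4096

Prefix values for red red red blue blue blue blue blue red red red red blue red blue via {L|R} + simplicity:
g_1 [r]  L=[none]  R=[0]  ⇒ -1
g_2 [rr]  L=[none]  R=[-1 0]  ⇒ -2
g_3 [rrr]  L=[none]  R=[-2 -1 0]  ⇒ -3
g_4 [rrrb]  L=[-3]  R=[-2 -1 0]  ⇒ -5/2
g_5 [rrrbb]  L=[-3 -5/2]  R=[-2 -1 0]  ⇒ -9/4
g_6 [rrrbbb]  L=[-3 -5/2 -9/4]  R=[-2 -1 0]  ⇒ -17/8
g_7 [rrrbbbb]  L=[-3 -5/2 -9/4 -17/8]  R=[-2 -1 0]  ⇒ -33/16
g_8 [rrrbbbbb]  L=[-3 -5/2 -9/4 -17/8 -33/16]  R=[-2 -1 0]  ⇒ -65/32
g_9 [rrrbbbbbr]  L=[-3 -5/2 -9/4 -17/8 -33/16]  R=[-65/32 -2 -1 0]  ⇒ -131/64
g_10 [rrrbbbbbrr]  L=[-3 -5/2 -9/4 -17/8 -33/16]  R=[-131/64 -65/32 -2 -1 0]  ⇒ -263/128
g_11 [rrrbbbbbrrr]  L=[-3 -5/2 -9/4 -17/8 -33/16]  R=[-263/128 -131/64 -65/32 -2 -1 0]  ⇒ -527/256
g_12 [rrrbbbbbrrrr]  L=[-3 -5/2 -9/4 -17/8 -33/16]  R=[-527/256 -263/128 -131/64 -65/32 -2 -1 0]  ⇒ -1055/512
g_13 [rrrbbbbbrrrrb]  L=[-3 -5/2 -9/4 -17/8 -33/16 -1055/512]  R=[-527/256 -263/128 -131/64 -65/32 -2 -1 0]  ⇒ -2109/1024
g_14 [rrrbbbbbrrrrbr]  L=[-3 -5/2 -9/4 -17/8 -33/16 -1055/512]  R=[-2109/1024 -527/256 -263/128 -131/64 -65/32 -2 -1 0]  ⇒ -4219/2048
g_15 [rrrbbbbbrrrrbrb]  L=[-3 -5/2 -9/4 -17/8 -33/16 -1055/512 -4219/2048]  R=[-2109/1024 -527/256 -263/128 -131/64 -65/32 -2 -1 0]  ⇒ -8437/4096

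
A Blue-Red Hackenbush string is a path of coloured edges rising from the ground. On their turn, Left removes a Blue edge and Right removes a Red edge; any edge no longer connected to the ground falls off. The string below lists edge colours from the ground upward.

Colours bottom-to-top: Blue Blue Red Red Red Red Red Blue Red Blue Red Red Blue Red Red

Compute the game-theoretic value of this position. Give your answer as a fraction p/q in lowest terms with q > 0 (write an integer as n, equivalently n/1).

step 1: add Blue to get B; options L={ 0 } R={  } so 1
step 2: add Blue to get BB; options L={ 0,1 } R={  } so 2
step 3: add Red to get BBR; options L={ 0,1 } R={ 2 } so 3/2
step 4: add Red to get BBRR; options L={ 0,1 } R={ 3/2,2 } so 5/4
step 5: add Red to get BBRRR; options L={ 0,1 } R={ 5/4,3/2,2 } so 9/8
step 6: add Red to get BBRRRR; options L={ 0,1 } R={ 9/8,5/4,3/2,2 } so 17/16
step 7: add Red to get BBRRRRR; options L={ 0,1 } R={ 17/16,9/8,5/4,3/2,2 } so 33/32
step 8: add Blue to get BBRRRRRB; options L={ 0,1,33/32 } R={ 17/16,9/8,5/4,3/2,2 } so 67/64
step 9: add Red to get BBRRRRRBR; options L={ 0,1,33/32 } R={ 67/64,17/16,9/8,5/4,3/2,2 } so 133/128
step 10: add Blue to get BBRRRRRBRB; options L={ 0,1,33/32,133/128 } R={ 67/64,17/16,9/8,5/4,3/2,2 } so 267/256
step 11: add Red to get BBRRRRRBRBR; options L={ 0,1,33/32,133/128 } R={ 267/256,67/64,17/16,9/8,5/4,3/2,2 } so 533/512
step 12: add Red to get BBRRRRRBRBRR; options L={ 0,1,33/32,133/128 } R={ 533/512,267/256,67/64,17/16,9/8,5/4,3/2,2 } so 1065/1024
step 13: add Blue to get BBRRRRRBRBRRB; options L={ 0,1,33/32,133/128,1065/1024 } R={ 533/512,267/256,67/64,17/16,9/8,5/4,3/2,2 } so 2131/2048
step 14: add Red to get BBRRRRRBRBRRBR; options L={ 0,1,33/32,133/128,1065/1024 } R={ 2131/2048,533/512,267/256,67/64,17/16,9/8,5/4,3/2,2 } so 4261/4096
step 15: add Red to get BBRRRRRBRBRRBRR; options L={ 0,1,33/32,133/128,1065/1024 } R={ 4261/4096,2131/2048,533/512,267/256,67/64,17/16,9/8,5/4,3/2,2 } so 8521/8192

8521/8192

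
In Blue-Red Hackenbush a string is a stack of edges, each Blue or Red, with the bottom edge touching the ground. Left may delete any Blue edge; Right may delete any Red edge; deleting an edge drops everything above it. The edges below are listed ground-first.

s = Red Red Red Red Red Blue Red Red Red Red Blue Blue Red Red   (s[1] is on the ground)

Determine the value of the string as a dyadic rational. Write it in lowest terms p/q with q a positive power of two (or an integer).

step 1: add Red to get R; options L={ (no moves) } R={ 0 } gives -1
step 2: add Red to get RR; options L={ (no moves) } R={ -1 0 } gives -2
step 3: add Red to get RRR; options L={ (no moves) } R={ -2 -1 0 } gives -3
step 4: add Red to get RRRR; options L={ (no moves) } R={ -3 -2 -1 0 } gives -4
step 5: add Red to get RRRRR; options L={ (no moves) } R={ -4 -3 -2 -1 0 } gives -5
step 6: add Blue to get RRRRRB; options L={ -5 } R={ -4 -3 -2 -1 0 } gives -9/2
step 7: add Red to get RRRRRBR; options L={ -5 } R={ -9/2 -4 -3 -2 -1 0 } gives -19/4
step 8: add Red to get RRRRRBRR; options L={ -5 } R={ -19/4 -9/2 -4 -3 -2 -1 0 } gives -39/8
step 9: add Red to get RRRRRBRRR; options L={ -5 } R={ -39/8 -19/4 -9/2 -4 -3 -2 -1 0 } gives -79/16
step 10: add Red to get RRRRRBRRRR; options L={ -5 } R={ -79/16 -39/8 -19/4 -9/2 -4 -3 -2 -1 0 } gives -159/32
step 11: add Blue to get RRRRRBRRRRB; options L={ -5 -159/32 } R={ -79/16 -39/8 -19/4 -9/2 -4 -3 -2 -1 0 } gives -317/64
step 12: add Blue to get RRRRRBRRRRBB; options L={ -5 -159/32 -317/64 } R={ -79/16 -39/8 -19/4 -9/2 -4 -3 -2 -1 0 } gives -633/128
step 13: add Red to get RRRRRBRRRRBBR; options L={ -5 -159/32 -317/64 } R={ -633/128 -79/16 -39/8 -19/4 -9/2 -4 -3 -2 -1 0 } gives -1267/256
step 14: add Red to get RRRRRBRRRRBBRR; options L={ -5 -159/32 -317/64 } R={ -1267/256 -633/128 -79/16 -39/8 -19/4 -9/2 -4 -3 -2 -1 0 } gives -2535/512

-2535/512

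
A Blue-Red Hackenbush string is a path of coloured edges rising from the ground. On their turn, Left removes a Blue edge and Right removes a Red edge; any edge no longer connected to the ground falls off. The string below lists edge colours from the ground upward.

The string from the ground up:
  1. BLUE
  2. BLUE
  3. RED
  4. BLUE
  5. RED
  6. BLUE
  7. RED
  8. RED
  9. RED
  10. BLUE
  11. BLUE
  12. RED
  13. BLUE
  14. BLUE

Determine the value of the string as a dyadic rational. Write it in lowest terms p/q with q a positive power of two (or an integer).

Build value(s[:k]) for k = 1..14, string s = BLUE BLUE RED BLUE RED BLUE RED RED RED BLUE BLUE RED BLUE BLUE.
B: Left { 0 }, Right { — } -> simplest 1
BB: Left { 0,1 }, Right { — } -> simplest 2
BBR: Left { 0,1 }, Right { 2 } -> simplest 3/2
BBRB: Left { 0,1,3/2 }, Right { 2 } -> simplest 7/4
BBRBR: Left { 0,1,3/2 }, Right { 7/4,2 } -> simplest 13/8
BBRBRB: Left { 0,1,3/2,13/8 }, Right { 7/4,2 } -> simplest 27/16
BBRBRBR: Left { 0,1,3/2,13/8 }, Right { 27/16,7/4,2 } -> simplest 53/32
BBRBRBRR: Left { 0,1,3/2,13/8 }, Right { 53/32,27/16,7/4,2 } -> simplest 105/64
BBRBRBRRR: Left { 0,1,3/2,13/8 }, Right { 105/64,53/32,27/16,7/4,2 } -> simplest 209/128
BBRBRBRRRB: Left { 0,1,3/2,13/8,209/128 }, Right { 105/64,53/32,27/16,7/4,2 } -> simplest 419/256
BBRBRBRRRBB: Left { 0,1,3/2,13/8,209/128,419/256 }, Right { 105/64,53/32,27/16,7/4,2 } -> simplest 839/512
BBRBRBRRRBBR: Left { 0,1,3/2,13/8,209/128,419/256 }, Right { 839/512,105/64,53/32,27/16,7/4,2 } -> simplest 1677/1024
BBRBRBRRRBBRB: Left { 0,1,3/2,13/8,209/128,419/256,1677/1024 }, Right { 839/512,105/64,53/32,27/16,7/4,2 } -> simplest 3355/2048
BBRBRBRRRBBRBB: Left { 0,1,3/2,13/8,209/128,419/256,1677/1024,3355/2048 }, Right { 839/512,105/64,53/32,27/16,7/4,2 } -> simplest 6711/4096

6711/4096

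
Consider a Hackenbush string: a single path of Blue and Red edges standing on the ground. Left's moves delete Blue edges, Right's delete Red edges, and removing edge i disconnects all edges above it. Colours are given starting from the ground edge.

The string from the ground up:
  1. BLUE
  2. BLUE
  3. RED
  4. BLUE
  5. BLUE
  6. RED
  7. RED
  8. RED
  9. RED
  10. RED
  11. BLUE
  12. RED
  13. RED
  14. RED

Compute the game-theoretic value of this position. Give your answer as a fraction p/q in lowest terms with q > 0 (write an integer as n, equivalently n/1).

7185/4096

Prefix values for BLUE BLUE RED BLUE BLUE RED RED RED RED RED BLUE RED RED RED via {L|R} + simplicity:
B: Left { 0 }, Right { none } = simplest 1
BB: Left { 0, 1 }, Right { none } = simplest 2
BBR: Left { 0, 1 }, Right { 2 } = simplest 3/2
BBRB: Left { 0, 1, 3/2 }, Right { 2 } = simplest 7/4
BBRBB: Left { 0, 1, 3/2, 7/4 }, Right { 2 } = simplest 15/8
BBRBBR: Left { 0, 1, 3/2, 7/4 }, Right { 15/8, 2 } = simplest 29/16
BBRBBRR: Left { 0, 1, 3/2, 7/4 }, Right { 29/16, 15/8, 2 } = simplest 57/32
BBRBBRRR: Left { 0, 1, 3/2, 7/4 }, Right { 57/32, 29/16, 15/8, 2 } = simplest 113/64
BBRBBRRRR: Left { 0, 1, 3/2, 7/4 }, Right { 113/64, 57/32, 29/16, 15/8, 2 } = simplest 225/128
BBRBBRRRRR: Left { 0, 1, 3/2, 7/4 }, Right { 225/128, 113/64, 57/32, 29/16, 15/8, 2 } = simplest 449/256
BBRBBRRRRRB: Left { 0, 1, 3/2, 7/4, 449/256 }, Right { 225/128, 113/64, 57/32, 29/16, 15/8, 2 } = simplest 899/512
BBRBBRRRRRBR: Left { 0, 1, 3/2, 7/4, 449/256 }, Right { 899/512, 225/128, 113/64, 57/32, 29/16, 15/8, 2 } = simplest 1797/1024
BBRBBRRRRRBRR: Left { 0, 1, 3/2, 7/4, 449/256 }, Right { 1797/1024, 899/512, 225/128, 113/64, 57/32, 29/16, 15/8, 2 } = simplest 3593/2048
BBRBBRRRRRBRRR: Left { 0, 1, 3/2, 7/4, 449/256 }, Right { 3593/2048, 1797/1024, 899/512, 225/128, 113/64, 57/32, 29/16, 15/8, 2 } = simplest 7185/4096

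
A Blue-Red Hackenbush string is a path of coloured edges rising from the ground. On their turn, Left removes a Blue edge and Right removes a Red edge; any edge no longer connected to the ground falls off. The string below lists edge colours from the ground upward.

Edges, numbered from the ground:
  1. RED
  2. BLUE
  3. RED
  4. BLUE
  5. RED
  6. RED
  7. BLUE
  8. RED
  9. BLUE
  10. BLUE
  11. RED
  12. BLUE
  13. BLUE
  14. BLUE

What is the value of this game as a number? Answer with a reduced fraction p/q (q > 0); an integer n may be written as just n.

-5777/8192

Build val(s[:k]) for k = 1..14, string s = RED BLUE RED BLUE RED RED BLUE RED BLUE BLUE RED BLUE BLUE BLUE.
val_1 [R]  L=[∅]  R=[0]  ⇒ -1
val_2 [RB]  L=[-1]  R=[0]  ⇒ -1/2
val_3 [RBR]  L=[-1]  R=[-1/2 0]  ⇒ -3/4
val_4 [RBRB]  L=[-1 -3/4]  R=[-1/2 0]  ⇒ -5/8
val_5 [RBRBR]  L=[-1 -3/4]  R=[-5/8 -1/2 0]  ⇒ -11/16
val_6 [RBRBRR]  L=[-1 -3/4]  R=[-11/16 -5/8 -1/2 0]  ⇒ -23/32
val_7 [RBRBRRB]  L=[-1 -3/4 -23/32]  R=[-11/16 -5/8 -1/2 0]  ⇒ -45/64
val_8 [RBRBRRBR]  L=[-1 -3/4 -23/32]  R=[-45/64 -11/16 -5/8 -1/2 0]  ⇒ -91/128
val_9 [RBRBRRBRB]  L=[-1 -3/4 -23/32 -91/128]  R=[-45/64 -11/16 -5/8 -1/2 0]  ⇒ -181/256
val_10 [RBRBRRBRBB]  L=[-1 -3/4 -23/32 -91/128 -181/256]  R=[-45/64 -11/16 -5/8 -1/2 0]  ⇒ -361/512
val_11 [RBRBRRBRBBR]  L=[-1 -3/4 -23/32 -91/128 -181/256]  R=[-361/512 -45/64 -11/16 -5/8 -1/2 0]  ⇒ -723/1024
val_12 [RBRBRRBRBBRB]  L=[-1 -3/4 -23/32 -91/128 -181/256 -723/1024]  R=[-361/512 -45/64 -11/16 -5/8 -1/2 0]  ⇒ -1445/2048
val_13 [RBRBRRBRBBRBB]  L=[-1 -3/4 -23/32 -91/128 -181/256 -723/1024 -1445/2048]  R=[-361/512 -45/64 -11/16 -5/8 -1/2 0]  ⇒ -2889/4096
val_14 [RBRBRRBRBBRBBB]  L=[-1 -3/4 -23/32 -91/128 -181/256 -723/1024 -1445/2048 -2889/4096]  R=[-361/512 -45/64 -11/16 -5/8 -1/2 0]  ⇒ -5777/8192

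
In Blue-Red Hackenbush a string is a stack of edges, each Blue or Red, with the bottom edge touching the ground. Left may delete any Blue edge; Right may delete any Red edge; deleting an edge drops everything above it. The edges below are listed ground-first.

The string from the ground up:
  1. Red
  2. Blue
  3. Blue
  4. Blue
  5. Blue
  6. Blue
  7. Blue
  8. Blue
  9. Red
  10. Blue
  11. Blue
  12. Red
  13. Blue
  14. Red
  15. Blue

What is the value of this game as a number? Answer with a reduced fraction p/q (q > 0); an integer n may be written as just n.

step 1: add Red to get R; options L={ · } R={ 0 } → -1
step 2: add Blue to get RB; options L={ -1 } R={ 0 } → -1/2
step 3: add Blue to get RBB; options L={ -1; -1/2 } R={ 0 } → -1/4
step 4: add Blue to get RBBB; options L={ -1; -1/2; -1/4 } R={ 0 } → -1/8
step 5: add Blue to get RBBBB; options L={ -1; -1/2; -1/4; -1/8 } R={ 0 } → -1/16
step 6: add Blue to get RBBBBB; options L={ -1; -1/2; -1/4; -1/8; -1/16 } R={ 0 } → -1/32
step 7: add Blue to get RBBBBBB; options L={ -1; -1/2; -1/4; -1/8; -1/16; -1/32 } R={ 0 } → -1/64
step 8: add Blue to get RBBBBBBB; options L={ -1; -1/2; -1/4; -1/8; -1/16; -1/32; -1/64 } R={ 0 } → -1/128
step 9: add Red to get RBBBBBBBR; options L={ -1; -1/2; -1/4; -1/8; -1/16; -1/32; -1/64 } R={ -1/128; 0 } → -3/256
step 10: add Blue to get RBBBBBBBRB; options L={ -1; -1/2; -1/4; -1/8; -1/16; -1/32; -1/64; -3/256 } R={ -1/128; 0 } → -5/512
step 11: add Blue to get RBBBBBBBRBB; options L={ -1; -1/2; -1/4; -1/8; -1/16; -1/32; -1/64; -3/256; -5/512 } R={ -1/128; 0 } → -9/1024
step 12: add Red to get RBBBBBBBRBBR; options L={ -1; -1/2; -1/4; -1/8; -1/16; -1/32; -1/64; -3/256; -5/512 } R={ -9/1024; -1/128; 0 } → -19/2048
step 13: add Blue to get RBBBBBBBRBBRB; options L={ -1; -1/2; -1/4; -1/8; -1/16; -1/32; -1/64; -3/256; -5/512; -19/2048 } R={ -9/1024; -1/128; 0 } → -37/4096
step 14: add Red to get RBBBBBBBRBBRBR; options L={ -1; -1/2; -1/4; -1/8; -1/16; -1/32; -1/64; -3/256; -5/512; -19/2048 } R={ -37/4096; -9/1024; -1/128; 0 } → -75/8192
step 15: add Blue to get RBBBBBBBRBBRBRB; options L={ -1; -1/2; -1/4; -1/8; -1/16; -1/32; -1/64; -3/256; -5/512; -19/2048; -75/8192 } R={ -37/4096; -9/1024; -1/128; 0 } → -149/16384

-149/16384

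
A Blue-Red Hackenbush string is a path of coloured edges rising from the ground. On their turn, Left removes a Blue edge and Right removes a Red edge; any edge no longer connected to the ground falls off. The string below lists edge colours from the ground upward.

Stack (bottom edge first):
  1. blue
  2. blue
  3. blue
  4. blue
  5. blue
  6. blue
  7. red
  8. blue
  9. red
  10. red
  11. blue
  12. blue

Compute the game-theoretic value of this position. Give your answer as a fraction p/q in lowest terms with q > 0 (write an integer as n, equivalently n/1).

step 1: add blue to get b; options L={ 0 } R={ none } = 1
step 2: add blue to get bb; options L={ 0; 1 } R={ none } = 2
step 3: add blue to get bbb; options L={ 0; 1; 2 } R={ none } = 3
step 4: add blue to get bbbb; options L={ 0; 1; 2; 3 } R={ none } = 4
step 5: add blue to get bbbbb; options L={ 0; 1; 2; 3; 4 } R={ none } = 5
step 6: add blue to get bbbbbb; options L={ 0; 1; 2; 3; 4; 5 } R={ none } = 6
step 7: add red to get bbbbbbr; options L={ 0; 1; 2; 3; 4; 5 } R={ 6 } = 11/2
step 8: add blue to get bbbbbbrb; options L={ 0; 1; 2; 3; 4; 5; 11/2 } R={ 6 } = 23/4
step 9: add red to get bbbbbbrbr; options L={ 0; 1; 2; 3; 4; 5; 11/2 } R={ 23/4; 6 } = 45/8
step 10: add red to get bbbbbbrbrr; options L={ 0; 1; 2; 3; 4; 5; 11/2 } R={ 45/8; 23/4; 6 } = 89/16
step 11: add blue to get bbbbbbrbrrb; options L={ 0; 1; 2; 3; 4; 5; 11/2; 89/16 } R={ 45/8; 23/4; 6 } = 179/32
step 12: add blue to get bbbbbbrbrrbb; options L={ 0; 1; 2; 3; 4; 5; 11/2; 89/16; 179/32 } R={ 45/8; 23/4; 6 } = 359/64

359/64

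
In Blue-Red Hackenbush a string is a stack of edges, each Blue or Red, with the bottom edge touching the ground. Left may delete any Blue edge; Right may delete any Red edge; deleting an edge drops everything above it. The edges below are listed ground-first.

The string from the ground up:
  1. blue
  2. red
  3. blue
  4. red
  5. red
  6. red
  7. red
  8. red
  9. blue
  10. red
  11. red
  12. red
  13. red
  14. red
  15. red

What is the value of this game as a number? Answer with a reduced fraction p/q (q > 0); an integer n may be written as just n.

8321/16384

edge 1 of 15 (blue): { 0 | · } ⇒ 1
edge 2 of 15 (red): { 0 | 1 } ⇒ 1/2
edge 3 of 15 (blue): { 0, 1/2 | 1 } ⇒ 3/4
edge 4 of 15 (red): { 0, 1/2 | 3/4, 1 } ⇒ 5/8
edge 5 of 15 (red): { 0, 1/2 | 5/8, 3/4, 1 } ⇒ 9/16
edge 6 of 15 (red): { 0, 1/2 | 9/16, 5/8, 3/4, 1 } ⇒ 17/32
edge 7 of 15 (red): { 0, 1/2 | 17/32, 9/16, 5/8, 3/4, 1 } ⇒ 33/64
edge 8 of 15 (red): { 0, 1/2 | 33/64, 17/32, 9/16, 5/8, 3/4, 1 } ⇒ 65/128
edge 9 of 15 (blue): { 0, 1/2, 65/128 | 33/64, 17/32, 9/16, 5/8, 3/4, 1 } ⇒ 131/256
edge 10 of 15 (red): { 0, 1/2, 65/128 | 131/256, 33/64, 17/32, 9/16, 5/8, 3/4, 1 } ⇒ 261/512
edge 11 of 15 (red): { 0, 1/2, 65/128 | 261/512, 131/256, 33/64, 17/32, 9/16, 5/8, 3/4, 1 } ⇒ 521/1024
edge 12 of 15 (red): { 0, 1/2, 65/128 | 521/1024, 261/512, 131/256, 33/64, 17/32, 9/16, 5/8, 3/4, 1 } ⇒ 1041/2048
edge 13 of 15 (red): { 0, 1/2, 65/128 | 1041/2048, 521/1024, 261/512, 131/256, 33/64, 17/32, 9/16, 5/8, 3/4, 1 } ⇒ 2081/4096
edge 14 of 15 (red): { 0, 1/2, 65/128 | 2081/4096, 1041/2048, 521/1024, 261/512, 131/256, 33/64, 17/32, 9/16, 5/8, 3/4, 1 } ⇒ 4161/8192
edge 15 of 15 (red): { 0, 1/2, 65/128 | 4161/8192, 2081/4096, 1041/2048, 521/1024, 261/512, 131/256, 33/64, 17/32, 9/16, 5/8, 3/4, 1 } ⇒ 8321/16384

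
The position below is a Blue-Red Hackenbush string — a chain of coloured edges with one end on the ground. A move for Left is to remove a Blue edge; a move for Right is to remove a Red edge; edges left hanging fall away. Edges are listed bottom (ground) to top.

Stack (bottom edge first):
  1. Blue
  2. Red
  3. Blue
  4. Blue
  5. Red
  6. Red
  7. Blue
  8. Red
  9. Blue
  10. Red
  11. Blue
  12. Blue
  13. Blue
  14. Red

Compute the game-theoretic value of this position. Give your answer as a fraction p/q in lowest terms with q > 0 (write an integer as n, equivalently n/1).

6493/8192

val_1 [B]  L=[0]  R=[·]  gives 1
val_2 [BR]  L=[0]  R=[1]  gives 1/2
val_3 [BRB]  L=[0; 1/2]  R=[1]  gives 3/4
val_4 [BRBB]  L=[0; 1/2; 3/4]  R=[1]  gives 7/8
val_5 [BRBBR]  L=[0; 1/2; 3/4]  R=[7/8; 1]  gives 13/16
val_6 [BRBBRR]  L=[0; 1/2; 3/4]  R=[13/16; 7/8; 1]  gives 25/32
val_7 [BRBBRRB]  L=[0; 1/2; 3/4; 25/32]  R=[13/16; 7/8; 1]  gives 51/64
val_8 [BRBBRRBR]  L=[0; 1/2; 3/4; 25/32]  R=[51/64; 13/16; 7/8; 1]  gives 101/128
val_9 [BRBBRRBRB]  L=[0; 1/2; 3/4; 25/32; 101/128]  R=[51/64; 13/16; 7/8; 1]  gives 203/256
val_10 [BRBBRRBRBR]  L=[0; 1/2; 3/4; 25/32; 101/128]  R=[203/256; 51/64; 13/16; 7/8; 1]  gives 405/512
val_11 [BRBBRRBRBRB]  L=[0; 1/2; 3/4; 25/32; 101/128; 405/512]  R=[203/256; 51/64; 13/16; 7/8; 1]  gives 811/1024
val_12 [BRBBRRBRBRBB]  L=[0; 1/2; 3/4; 25/32; 101/128; 405/512; 811/1024]  R=[203/256; 51/64; 13/16; 7/8; 1]  gives 1623/2048
val_13 [BRBBRRBRBRBBB]  L=[0; 1/2; 3/4; 25/32; 101/128; 405/512; 811/1024; 1623/2048]  R=[203/256; 51/64; 13/16; 7/8; 1]  gives 3247/4096
val_14 [BRBBRRBRBRBBBR]  L=[0; 1/2; 3/4; 25/32; 101/128; 405/512; 811/1024; 1623/2048]  R=[3247/4096; 203/256; 51/64; 13/16; 7/8; 1]  gives 6493/8192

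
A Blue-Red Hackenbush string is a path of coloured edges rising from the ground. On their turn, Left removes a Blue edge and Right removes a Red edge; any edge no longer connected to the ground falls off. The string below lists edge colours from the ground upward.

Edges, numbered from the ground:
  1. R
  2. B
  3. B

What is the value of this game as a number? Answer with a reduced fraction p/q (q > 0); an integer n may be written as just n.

-1/4

R: Left { (no moves) }, Right { 0 } => simplest -1
RB: Left { -1 }, Right { 0 } => simplest -1/2
RBB: Left { -1; -1/2 }, Right { 0 } => simplest -1/4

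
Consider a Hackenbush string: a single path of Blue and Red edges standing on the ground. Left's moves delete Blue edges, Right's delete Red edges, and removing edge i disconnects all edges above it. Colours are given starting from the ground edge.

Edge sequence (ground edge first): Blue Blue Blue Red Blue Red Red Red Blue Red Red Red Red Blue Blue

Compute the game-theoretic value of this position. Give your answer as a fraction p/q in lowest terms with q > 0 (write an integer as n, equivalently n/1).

B: Left { 0 }, Right { ∅ } → simplest 1
BB: Left { 0 1 }, Right { ∅ } → simplest 2
BBB: Left { 0 1 2 }, Right { ∅ } → simplest 3
BBBR: Left { 0 1 2 }, Right { 3 } → simplest 5/2
BBBRB: Left { 0 1 2 5/2 }, Right { 3 } → simplest 11/4
BBBRBR: Left { 0 1 2 5/2 }, Right { 11/4 3 } → simplest 21/8
BBBRBRR: Left { 0 1 2 5/2 }, Right { 21/8 11/4 3 } → simplest 41/16
BBBRBRRR: Left { 0 1 2 5/2 }, Right { 41/16 21/8 11/4 3 } → simplest 81/32
BBBRBRRRB: Left { 0 1 2 5/2 81/32 }, Right { 41/16 21/8 11/4 3 } → simplest 163/64
BBBRBRRRBR: Left { 0 1 2 5/2 81/32 }, Right { 163/64 41/16 21/8 11/4 3 } → simplest 325/128
BBBRBRRRBRR: Left { 0 1 2 5/2 81/32 }, Right { 325/128 163/64 41/16 21/8 11/4 3 } → simplest 649/256
BBBRBRRRBRRR: Left { 0 1 2 5/2 81/32 }, Right { 649/256 325/128 163/64 41/16 21/8 11/4 3 } → simplest 1297/512
BBBRBRRRBRRRR: Left { 0 1 2 5/2 81/32 }, Right { 1297/512 649/256 325/128 163/64 41/16 21/8 11/4 3 } → simplest 2593/1024
BBBRBRRRBRRRRB: Left { 0 1 2 5/2 81/32 2593/1024 }, Right { 1297/512 649/256 325/128 163/64 41/16 21/8 11/4 3 } → simplest 5187/2048
BBBRBRRRBRRRRBB: Left { 0 1 2 5/2 81/32 2593/1024 5187/2048 }, Right { 1297/512 649/256 325/128 163/64 41/16 21/8 11/4 3 } → simplest 10375/4096

10375/4096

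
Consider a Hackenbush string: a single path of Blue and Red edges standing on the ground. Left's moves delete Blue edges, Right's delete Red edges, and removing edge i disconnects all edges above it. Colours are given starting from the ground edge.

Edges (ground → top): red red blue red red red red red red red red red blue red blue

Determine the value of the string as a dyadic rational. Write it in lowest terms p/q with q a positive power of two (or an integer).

Build val(s[:k]) for k = 1..15, string s = red red blue red red red red red red red red red blue red blue.
edge 1 of 15 (red): { (no moves) | 0 } = -1
edge 2 of 15 (red): { (no moves) | -1,0 } = -2
edge 3 of 15 (blue): { -2 | -1,0 } = -3/2
edge 4 of 15 (red): { -2 | -3/2,-1,0 } = -7/4
edge 5 of 15 (red): { -2 | -7/4,-3/2,-1,0 } = -15/8
edge 6 of 15 (red): { -2 | -15/8,-7/4,-3/2,-1,0 } = -31/16
edge 7 of 15 (red): { -2 | -31/16,-15/8,-7/4,-3/2,-1,0 } = -63/32
edge 8 of 15 (red): { -2 | -63/32,-31/16,-15/8,-7/4,-3/2,-1,0 } = -127/64
edge 9 of 15 (red): { -2 | -127/64,-63/32,-31/16,-15/8,-7/4,-3/2,-1,0 } = -255/128
edge 10 of 15 (red): { -2 | -255/128,-127/64,-63/32,-31/16,-15/8,-7/4,-3/2,-1,0 } = -511/256
edge 11 of 15 (red): { -2 | -511/256,-255/128,-127/64,-63/32,-31/16,-15/8,-7/4,-3/2,-1,0 } = -1023/512
edge 12 of 15 (red): { -2 | -1023/512,-511/256,-255/128,-127/64,-63/32,-31/16,-15/8,-7/4,-3/2,-1,0 } = -2047/1024
edge 13 of 15 (blue): { -2,-2047/1024 | -1023/512,-511/256,-255/128,-127/64,-63/32,-31/16,-15/8,-7/4,-3/2,-1,0 } = -4093/2048
edge 14 of 15 (red): { -2,-2047/1024 | -4093/2048,-1023/512,-511/256,-255/128,-127/64,-63/32,-31/16,-15/8,-7/4,-3/2,-1,0 } = -8187/4096
edge 15 of 15 (blue): { -2,-2047/1024,-8187/4096 | -4093/2048,-1023/512,-511/256,-255/128,-127/64,-63/32,-31/16,-15/8,-7/4,-3/2,-1,0 } = -16373/8192

-16373/8192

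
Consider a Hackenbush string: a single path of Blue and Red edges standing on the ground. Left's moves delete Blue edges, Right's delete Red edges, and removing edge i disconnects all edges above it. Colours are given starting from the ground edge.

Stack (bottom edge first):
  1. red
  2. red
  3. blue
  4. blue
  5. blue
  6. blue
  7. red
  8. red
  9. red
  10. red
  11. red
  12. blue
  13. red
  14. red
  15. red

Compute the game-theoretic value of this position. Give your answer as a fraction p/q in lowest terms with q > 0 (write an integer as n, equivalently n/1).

edge 1 of 15 (red): { · | 0 } ⇒ -1
edge 2 of 15 (red): { · | -1; 0 } ⇒ -2
edge 3 of 15 (blue): { -2 | -1; 0 } ⇒ -3/2
edge 4 of 15 (blue): { -2; -3/2 | -1; 0 } ⇒ -5/4
edge 5 of 15 (blue): { -2; -3/2; -5/4 | -1; 0 } ⇒ -9/8
edge 6 of 15 (blue): { -2; -3/2; -5/4; -9/8 | -1; 0 } ⇒ -17/16
edge 7 of 15 (red): { -2; -3/2; -5/4; -9/8 | -17/16; -1; 0 } ⇒ -35/32
edge 8 of 15 (red): { -2; -3/2; -5/4; -9/8 | -35/32; -17/16; -1; 0 } ⇒ -71/64
edge 9 of 15 (red): { -2; -3/2; -5/4; -9/8 | -71/64; -35/32; -17/16; -1; 0 } ⇒ -143/128
edge 10 of 15 (red): { -2; -3/2; -5/4; -9/8 | -143/128; -71/64; -35/32; -17/16; -1; 0 } ⇒ -287/256
edge 11 of 15 (red): { -2; -3/2; -5/4; -9/8 | -287/256; -143/128; -71/64; -35/32; -17/16; -1; 0 } ⇒ -575/512
edge 12 of 15 (blue): { -2; -3/2; -5/4; -9/8; -575/512 | -287/256; -143/128; -71/64; -35/32; -17/16; -1; 0 } ⇒ -1149/1024
edge 13 of 15 (red): { -2; -3/2; -5/4; -9/8; -575/512 | -1149/1024; -287/256; -143/128; -71/64; -35/32; -17/16; -1; 0 } ⇒ -2299/2048
edge 14 of 15 (red): { -2; -3/2; -5/4; -9/8; -575/512 | -2299/2048; -1149/1024; -287/256; -143/128; -71/64; -35/32; -17/16; -1; 0 } ⇒ -4599/4096
edge 15 of 15 (red): { -2; -3/2; -5/4; -9/8; -575/512 | -4599/4096; -2299/2048; -1149/1024; -287/256; -143/128; -71/64; -35/32; -17/16; -1; 0 } ⇒ -9199/8192

-9199/8192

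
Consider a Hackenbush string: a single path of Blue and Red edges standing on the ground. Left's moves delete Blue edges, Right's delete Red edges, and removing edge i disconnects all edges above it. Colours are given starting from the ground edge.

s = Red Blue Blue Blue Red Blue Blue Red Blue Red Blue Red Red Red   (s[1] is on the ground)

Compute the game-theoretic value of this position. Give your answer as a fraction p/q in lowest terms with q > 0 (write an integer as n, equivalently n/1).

-1199/8192

v(R) = { none | 0 } ⇒ -1
v(RB) = { -1 | 0 } ⇒ -1/2
v(RBB) = { -1,-1/2 | 0 } ⇒ -1/4
v(RBBB) = { -1,-1/2,-1/4 | 0 } ⇒ -1/8
v(RBBBR) = { -1,-1/2,-1/4 | -1/8,0 } ⇒ -3/16
v(RBBBRB) = { -1,-1/2,-1/4,-3/16 | -1/8,0 } ⇒ -5/32
v(RBBBRBB) = { -1,-1/2,-1/4,-3/16,-5/32 | -1/8,0 } ⇒ -9/64
v(RBBBRBBR) = { -1,-1/2,-1/4,-3/16,-5/32 | -9/64,-1/8,0 } ⇒ -19/128
v(RBBBRBBRB) = { -1,-1/2,-1/4,-3/16,-5/32,-19/128 | -9/64,-1/8,0 } ⇒ -37/256
v(RBBBRBBRBR) = { -1,-1/2,-1/4,-3/16,-5/32,-19/128 | -37/256,-9/64,-1/8,0 } ⇒ -75/512
v(RBBBRBBRBRB) = { -1,-1/2,-1/4,-3/16,-5/32,-19/128,-75/512 | -37/256,-9/64,-1/8,0 } ⇒ -149/1024
v(RBBBRBBRBRBR) = { -1,-1/2,-1/4,-3/16,-5/32,-19/128,-75/512 | -149/1024,-37/256,-9/64,-1/8,0 } ⇒ -299/2048
v(RBBBRBBRBRBRR) = { -1,-1/2,-1/4,-3/16,-5/32,-19/128,-75/512 | -299/2048,-149/1024,-37/256,-9/64,-1/8,0 } ⇒ -599/4096
v(RBBBRBBRBRBRRR) = { -1,-1/2,-1/4,-3/16,-5/32,-19/128,-75/512 | -599/4096,-299/2048,-149/1024,-37/256,-9/64,-1/8,0 } ⇒ -1199/8192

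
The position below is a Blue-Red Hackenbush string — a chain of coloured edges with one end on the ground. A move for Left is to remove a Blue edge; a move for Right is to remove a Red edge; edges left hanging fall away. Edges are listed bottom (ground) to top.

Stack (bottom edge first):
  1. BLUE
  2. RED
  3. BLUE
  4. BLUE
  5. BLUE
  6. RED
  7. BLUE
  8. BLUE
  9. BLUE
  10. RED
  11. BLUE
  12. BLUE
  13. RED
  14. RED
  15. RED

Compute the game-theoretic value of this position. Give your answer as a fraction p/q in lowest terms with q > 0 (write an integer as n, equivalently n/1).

15281/16384

B: Left { 0 }, Right { (no moves) } ⇒ simplest 1
BR: Left { 0 }, Right { 1 } ⇒ simplest 1/2
BRB: Left { 0,1/2 }, Right { 1 } ⇒ simplest 3/4
BRBB: Left { 0,1/2,3/4 }, Right { 1 } ⇒ simplest 7/8
BRBBB: Left { 0,1/2,3/4,7/8 }, Right { 1 } ⇒ simplest 15/16
BRBBBR: Left { 0,1/2,3/4,7/8 }, Right { 15/16,1 } ⇒ simplest 29/32
BRBBBRB: Left { 0,1/2,3/4,7/8,29/32 }, Right { 15/16,1 } ⇒ simplest 59/64
BRBBBRBB: Left { 0,1/2,3/4,7/8,29/32,59/64 }, Right { 15/16,1 } ⇒ simplest 119/128
BRBBBRBBB: Left { 0,1/2,3/4,7/8,29/32,59/64,119/128 }, Right { 15/16,1 } ⇒ simplest 239/256
BRBBBRBBBR: Left { 0,1/2,3/4,7/8,29/32,59/64,119/128 }, Right { 239/256,15/16,1 } ⇒ simplest 477/512
BRBBBRBBBRB: Left { 0,1/2,3/4,7/8,29/32,59/64,119/128,477/512 }, Right { 239/256,15/16,1 } ⇒ simplest 955/1024
BRBBBRBBBRBB: Left { 0,1/2,3/4,7/8,29/32,59/64,119/128,477/512,955/1024 }, Right { 239/256,15/16,1 } ⇒ simplest 1911/2048
BRBBBRBBBRBBR: Left { 0,1/2,3/4,7/8,29/32,59/64,119/128,477/512,955/1024 }, Right { 1911/2048,239/256,15/16,1 } ⇒ simplest 3821/4096
BRBBBRBBBRBBRR: Left { 0,1/2,3/4,7/8,29/32,59/64,119/128,477/512,955/1024 }, Right { 3821/4096,1911/2048,239/256,15/16,1 } ⇒ simplest 7641/8192
BRBBBRBBBRBBRRR: Left { 0,1/2,3/4,7/8,29/32,59/64,119/128,477/512,955/1024 }, Right { 7641/8192,3821/4096,1911/2048,239/256,15/16,1 } ⇒ simplest 15281/16384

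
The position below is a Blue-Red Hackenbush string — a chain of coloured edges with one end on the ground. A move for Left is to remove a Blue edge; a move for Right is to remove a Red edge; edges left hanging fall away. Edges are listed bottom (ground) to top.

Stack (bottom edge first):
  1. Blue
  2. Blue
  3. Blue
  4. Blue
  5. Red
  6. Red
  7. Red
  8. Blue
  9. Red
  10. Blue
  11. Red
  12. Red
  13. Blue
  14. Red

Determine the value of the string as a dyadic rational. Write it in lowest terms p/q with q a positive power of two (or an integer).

step 1: add Blue to get B; options L={ 0 } R={ · } ⇒ 1
step 2: add Blue to get BB; options L={ 0 1 } R={ · } ⇒ 2
step 3: add Blue to get BBB; options L={ 0 1 2 } R={ · } ⇒ 3
step 4: add Blue to get BBBB; options L={ 0 1 2 3 } R={ · } ⇒ 4
step 5: add Red to get BBBBR; options L={ 0 1 2 3 } R={ 4 } ⇒ 7/2
step 6: add Red to get BBBBRR; options L={ 0 1 2 3 } R={ 7/2 4 } ⇒ 13/4
step 7: add Red to get BBBBRRR; options L={ 0 1 2 3 } R={ 13/4 7/2 4 } ⇒ 25/8
step 8: add Blue to get BBBBRRRB; options L={ 0 1 2 3 25/8 } R={ 13/4 7/2 4 } ⇒ 51/16
step 9: add Red to get BBBBRRRBR; options L={ 0 1 2 3 25/8 } R={ 51/16 13/4 7/2 4 } ⇒ 101/32
step 10: add Blue to get BBBBRRRBRB; options L={ 0 1 2 3 25/8 101/32 } R={ 51/16 13/4 7/2 4 } ⇒ 203/64
step 11: add Red to get BBBBRRRBRBR; options L={ 0 1 2 3 25/8 101/32 } R={ 203/64 51/16 13/4 7/2 4 } ⇒ 405/128
step 12: add Red to get BBBBRRRBRBRR; options L={ 0 1 2 3 25/8 101/32 } R={ 405/128 203/64 51/16 13/4 7/2 4 } ⇒ 809/256
step 13: add Blue to get BBBBRRRBRBRRB; options L={ 0 1 2 3 25/8 101/32 809/256 } R={ 405/128 203/64 51/16 13/4 7/2 4 } ⇒ 1619/512
step 14: add Red to get BBBBRRRBRBRRBR; options L={ 0 1 2 3 25/8 101/32 809/256 } R={ 1619/512 405/128 203/64 51/16 13/4 7/2 4 } ⇒ 3237/1024

3237/1024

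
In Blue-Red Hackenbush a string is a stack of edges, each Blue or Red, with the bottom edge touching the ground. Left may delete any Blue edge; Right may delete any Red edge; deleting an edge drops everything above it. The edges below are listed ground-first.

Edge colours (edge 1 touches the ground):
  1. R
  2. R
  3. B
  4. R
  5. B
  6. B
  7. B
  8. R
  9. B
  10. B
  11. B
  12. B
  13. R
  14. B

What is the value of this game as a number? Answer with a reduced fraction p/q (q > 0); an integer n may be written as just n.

-6277/4096

R: Left { · }, Right { 0 } gives simplest -1
RR: Left { · }, Right { -1 0 } gives simplest -2
RRB: Left { -2 }, Right { -1 0 } gives simplest -3/2
RRBR: Left { -2 }, Right { -3/2 -1 0 } gives simplest -7/4
RRBRB: Left { -2 -7/4 }, Right { -3/2 -1 0 } gives simplest -13/8
RRBRBB: Left { -2 -7/4 -13/8 }, Right { -3/2 -1 0 } gives simplest -25/16
RRBRBBB: Left { -2 -7/4 -13/8 -25/16 }, Right { -3/2 -1 0 } gives simplest -49/32
RRBRBBBR: Left { -2 -7/4 -13/8 -25/16 }, Right { -49/32 -3/2 -1 0 } gives simplest -99/64
RRBRBBBRB: Left { -2 -7/4 -13/8 -25/16 -99/64 }, Right { -49/32 -3/2 -1 0 } gives simplest -197/128
RRBRBBBRBB: Left { -2 -7/4 -13/8 -25/16 -99/64 -197/128 }, Right { -49/32 -3/2 -1 0 } gives simplest -393/256
RRBRBBBRBBB: Left { -2 -7/4 -13/8 -25/16 -99/64 -197/128 -393/256 }, Right { -49/32 -3/2 -1 0 } gives simplest -785/512
RRBRBBBRBBBB: Left { -2 -7/4 -13/8 -25/16 -99/64 -197/128 -393/256 -785/512 }, Right { -49/32 -3/2 -1 0 } gives simplest -1569/1024
RRBRBBBRBBBBR: Left { -2 -7/4 -13/8 -25/16 -99/64 -197/128 -393/256 -785/512 }, Right { -1569/1024 -49/32 -3/2 -1 0 } gives simplest -3139/2048
RRBRBBBRBBBBRB: Left { -2 -7/4 -13/8 -25/16 -99/64 -197/128 -393/256 -785/512 -3139/2048 }, Right { -1569/1024 -49/32 -3/2 -1 0 } gives simplest -6277/4096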